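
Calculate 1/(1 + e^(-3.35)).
0.9661

sigmoid(3.35) = 1/(1 + e^(-3.35)) = 1/(1 + 0.03508) = 0.9661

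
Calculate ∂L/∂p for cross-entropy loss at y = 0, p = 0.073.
∂L/∂p = 1.079

∂L/∂p = -y/p + (1-y)/(1-p) = 0 + 1/0.927 = 1.079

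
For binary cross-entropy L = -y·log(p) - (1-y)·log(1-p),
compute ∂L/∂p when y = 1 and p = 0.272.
∂L/∂p = -3.676

∂L/∂p = -y/p + (1-y)/(1-p) = -1/0.272 + 0 = -3.676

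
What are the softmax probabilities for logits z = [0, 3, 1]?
p = [0.042, 0.8438, 0.1142]

exp(z) = [1, 20.09, 2.718]
Sum = 23.8
p = [0.042, 0.8438, 0.1142]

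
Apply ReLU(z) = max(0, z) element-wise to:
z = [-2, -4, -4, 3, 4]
h = [0, 0, 0, 3, 4]

ReLU applied element-wise: max(0,-2)=0, max(0,-4)=0, max(0,-4)=0, max(0,3)=3, max(0,4)=4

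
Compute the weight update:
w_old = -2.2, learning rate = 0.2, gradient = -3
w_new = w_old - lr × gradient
w_new = -1.6

w_new = w - η·∂L/∂w = -2.2 - 0.2×(-3) = -2.2 - (-0.6) = -1.6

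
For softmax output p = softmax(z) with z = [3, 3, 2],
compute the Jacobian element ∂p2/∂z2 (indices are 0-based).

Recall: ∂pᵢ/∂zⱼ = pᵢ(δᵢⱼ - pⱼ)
∂p2/∂z2 = 0.1312

p = softmax(z) = [0.4223, 0.4223, 0.1554]
p2 = 0.1554

∂p2/∂z2 = p2(1 - p2) = 0.1554 × (1 - 0.1554) = 0.1312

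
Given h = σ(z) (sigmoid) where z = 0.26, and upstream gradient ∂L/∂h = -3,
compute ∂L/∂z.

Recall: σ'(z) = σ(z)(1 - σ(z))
∂L/∂z = -0.7375

σ(0.26) = 0.5646
σ'(0.26) = σ(0.26)(1 - σ(0.26)) = 0.5646 × 0.4354 = 0.2458
∂L/∂z = ∂L/∂h · σ'(z) = -3 × 0.2458 = -0.7375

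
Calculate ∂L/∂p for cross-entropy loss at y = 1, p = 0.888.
∂L/∂p = -1.126

∂L/∂p = -y/p + (1-y)/(1-p) = -1/0.888 + 0 = -1.126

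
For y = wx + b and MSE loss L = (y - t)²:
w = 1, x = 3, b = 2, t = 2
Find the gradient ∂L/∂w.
∂L/∂w = 18

y = wx + b = (1)(3) + 2 = 5
∂L/∂y = 2(y - t) = 2(5 - 2) = 6
∂y/∂w = x = 3
∂L/∂w = ∂L/∂y · ∂y/∂w = 6 × 3 = 18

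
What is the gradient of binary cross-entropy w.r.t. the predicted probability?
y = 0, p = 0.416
∂L/∂p = 1.712

∂L/∂p = -y/p + (1-y)/(1-p) = 0 + 1/0.584 = 1.712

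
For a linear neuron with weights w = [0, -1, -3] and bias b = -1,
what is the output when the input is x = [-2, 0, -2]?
y = 5

y = (0)(-2) + (-1)(0) + (-3)(-2) + -1 = 5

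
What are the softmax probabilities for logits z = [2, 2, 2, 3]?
p = [0.1749, 0.1749, 0.1749, 0.4754]

exp(z) = [7.389, 7.389, 7.389, 20.09]
Sum = 42.25
p = [0.1749, 0.1749, 0.1749, 0.4754]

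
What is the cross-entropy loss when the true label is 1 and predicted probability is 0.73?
L = 0.3147

L = -1·log(0.73) - 0·log(0.27) = -log(0.73) = 0.3147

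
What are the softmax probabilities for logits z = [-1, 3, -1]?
p = [0.0177, 0.9647, 0.0177]

exp(z) = [0.3679, 20.09, 0.3679]
Sum = 20.82
p = [0.0177, 0.9647, 0.0177]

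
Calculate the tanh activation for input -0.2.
-0.1974

tanh(-0.2) = (e^(-0.2) - e^(0.2))/(e^(-0.2) + e^(0.2)) = -0.1974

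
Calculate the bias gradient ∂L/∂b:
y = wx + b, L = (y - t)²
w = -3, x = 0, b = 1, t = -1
∂L/∂b = 4

y = wx + b = (-3)(0) + 1 = 1
∂L/∂y = 2(y - t) = 2(1 - -1) = 4
∂y/∂b = 1
∂L/∂b = ∂L/∂y · ∂y/∂b = 4 × 1 = 4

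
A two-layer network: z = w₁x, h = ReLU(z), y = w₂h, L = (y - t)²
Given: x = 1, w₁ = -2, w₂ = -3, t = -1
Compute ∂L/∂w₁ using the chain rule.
∂L/∂w₁ = 0

Forward pass:
z = w₁x = -2×1 = -2
h = ReLU(-2) = 0
y = w₂h = -3×0 = 0

Backward pass:
∂L/∂y = 2(y - t) = 2(0 - -1) = 2
∂y/∂h = w₂ = -3
∂h/∂z = 0 (ReLU derivative)
∂z/∂w₁ = x = 1

∂L/∂w₁ = 2 × -3 × 0 × 1 = 0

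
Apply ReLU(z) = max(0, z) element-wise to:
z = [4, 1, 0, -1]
h = [4, 1, 0, 0]

ReLU applied element-wise: max(0,4)=4, max(0,1)=1, max(0,0)=0, max(0,-1)=0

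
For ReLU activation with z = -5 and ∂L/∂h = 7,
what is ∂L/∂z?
∂L/∂z = 0

h = ReLU(-5) = 0
Since z < 0: ∂h/∂z = 0
∂L/∂z = ∂L/∂h · ∂h/∂z = 7 × 0 = 0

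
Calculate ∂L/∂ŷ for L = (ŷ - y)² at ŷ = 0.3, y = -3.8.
∂L/∂ŷ = 8.2

∂L/∂ŷ = 2(ŷ - y) = 2(0.3 - -3.8) = 2(4.1) = 8.2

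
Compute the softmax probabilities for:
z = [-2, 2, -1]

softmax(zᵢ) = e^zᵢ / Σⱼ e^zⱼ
p = [0.0171, 0.9362, 0.0466]

exp(z) = [0.1353, 7.389, 0.3679]
Sum = 7.892
p = [0.0171, 0.9362, 0.0466]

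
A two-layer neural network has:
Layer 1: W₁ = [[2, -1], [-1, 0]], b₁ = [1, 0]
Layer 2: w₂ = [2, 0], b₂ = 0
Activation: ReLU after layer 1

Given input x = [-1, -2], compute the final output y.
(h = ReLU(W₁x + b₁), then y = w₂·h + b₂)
y = 2

Layer 1 pre-activation: z₁ = [1, 1]
After ReLU: h = [1, 1]
Layer 2 output: y = 2×1 + 0×1 + 0 = 2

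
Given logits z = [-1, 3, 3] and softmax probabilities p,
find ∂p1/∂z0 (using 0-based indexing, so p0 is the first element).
∂p1/∂z0 = -0.004496

p = softmax(z) = [0.009075, 0.4955, 0.4955]
p1 = 0.4955, p0 = 0.009075

∂p1/∂z0 = -p1 × p0 = -0.4955 × 0.009075 = -0.004496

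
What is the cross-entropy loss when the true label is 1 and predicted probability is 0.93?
L = 0.07257

L = -1·log(0.93) - 0·log(0.07) = -log(0.93) = 0.07257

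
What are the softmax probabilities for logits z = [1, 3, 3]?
p = [0.0634, 0.4683, 0.4683]

exp(z) = [2.718, 20.09, 20.09]
Sum = 42.89
p = [0.0634, 0.4683, 0.4683]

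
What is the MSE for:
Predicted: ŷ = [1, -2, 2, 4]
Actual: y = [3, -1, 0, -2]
MSE = 11.25

MSE = (1/4)((1-3)² + (-2--1)² + (2-0)² + (4--2)²) = (1/4)(4 + 1 + 4 + 36) = 11.25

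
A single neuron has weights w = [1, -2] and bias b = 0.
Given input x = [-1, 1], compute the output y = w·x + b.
y = -3

y = (1)(-1) + (-2)(1) + 0 = -3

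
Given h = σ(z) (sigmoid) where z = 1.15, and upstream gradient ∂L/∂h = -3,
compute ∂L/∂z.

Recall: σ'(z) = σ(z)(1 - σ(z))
∂L/∂z = -0.548

σ(1.15) = 0.7595
σ'(1.15) = σ(1.15)(1 - σ(1.15)) = 0.7595 × 0.2405 = 0.1827
∂L/∂z = ∂L/∂h · σ'(z) = -3 × 0.1827 = -0.548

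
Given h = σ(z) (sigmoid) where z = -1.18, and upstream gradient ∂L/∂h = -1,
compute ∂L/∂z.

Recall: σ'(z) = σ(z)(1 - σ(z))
∂L/∂z = -0.1798

σ(-1.18) = 0.2351
σ'(-1.18) = σ(-1.18)(1 - σ(-1.18)) = 0.2351 × 0.7649 = 0.1798
∂L/∂z = ∂L/∂h · σ'(z) = -1 × 0.1798 = -0.1798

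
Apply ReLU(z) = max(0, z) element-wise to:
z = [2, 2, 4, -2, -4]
h = [2, 2, 4, 0, 0]

ReLU applied element-wise: max(0,2)=2, max(0,2)=2, max(0,4)=4, max(0,-2)=0, max(0,-4)=0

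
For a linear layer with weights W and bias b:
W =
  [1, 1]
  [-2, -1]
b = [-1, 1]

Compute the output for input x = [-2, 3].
y = [0, 2]

Wx = [1×-2 + 1×3, -2×-2 + -1×3]
   = [1, 1]
y = Wx + b = [1 + -1, 1 + 1] = [0, 2]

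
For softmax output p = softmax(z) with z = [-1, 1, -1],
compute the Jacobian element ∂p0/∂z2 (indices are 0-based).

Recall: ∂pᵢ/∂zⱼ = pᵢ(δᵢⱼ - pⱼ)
∂p0/∂z2 = -0.01134

p = softmax(z) = [0.1065, 0.787, 0.1065]
p0 = 0.1065, p2 = 0.1065

∂p0/∂z2 = -p0 × p2 = -0.1065 × 0.1065 = -0.01134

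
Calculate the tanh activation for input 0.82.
0.6751

tanh(0.82) = (e^(0.82) - e^(-0.82))/(e^(0.82) + e^(-0.82)) = 0.6751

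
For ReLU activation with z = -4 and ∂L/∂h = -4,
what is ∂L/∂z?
∂L/∂z = 0

h = ReLU(-4) = 0
Since z < 0: ∂h/∂z = 0
∂L/∂z = ∂L/∂h · ∂h/∂z = -4 × 0 = 0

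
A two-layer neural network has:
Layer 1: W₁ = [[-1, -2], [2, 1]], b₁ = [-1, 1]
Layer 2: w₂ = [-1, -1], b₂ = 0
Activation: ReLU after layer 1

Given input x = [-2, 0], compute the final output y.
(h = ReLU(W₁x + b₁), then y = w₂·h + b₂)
y = -1

Layer 1 pre-activation: z₁ = [1, -3]
After ReLU: h = [1, 0]
Layer 2 output: y = -1×1 + -1×0 + 0 = -1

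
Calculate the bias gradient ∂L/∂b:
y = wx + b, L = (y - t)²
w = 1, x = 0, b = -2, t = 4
∂L/∂b = -12

y = wx + b = (1)(0) + -2 = -2
∂L/∂y = 2(y - t) = 2(-2 - 4) = -12
∂y/∂b = 1
∂L/∂b = ∂L/∂y · ∂y/∂b = -12 × 1 = -12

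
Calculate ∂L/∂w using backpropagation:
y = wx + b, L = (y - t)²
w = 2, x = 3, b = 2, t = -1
∂L/∂w = 54

y = wx + b = (2)(3) + 2 = 8
∂L/∂y = 2(y - t) = 2(8 - -1) = 18
∂y/∂w = x = 3
∂L/∂w = ∂L/∂y · ∂y/∂w = 18 × 3 = 54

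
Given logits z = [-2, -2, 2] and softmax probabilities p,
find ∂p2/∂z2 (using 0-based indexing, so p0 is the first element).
∂p2/∂z2 = 0.03409

p = softmax(z) = [0.01767, 0.01767, 0.9647]
p2 = 0.9647

∂p2/∂z2 = p2(1 - p2) = 0.9647 × (1 - 0.9647) = 0.03409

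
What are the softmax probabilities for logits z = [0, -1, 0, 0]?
p = [0.2969, 0.1092, 0.2969, 0.2969]

exp(z) = [1, 0.3679, 1, 1]
Sum = 3.368
p = [0.2969, 0.1092, 0.2969, 0.2969]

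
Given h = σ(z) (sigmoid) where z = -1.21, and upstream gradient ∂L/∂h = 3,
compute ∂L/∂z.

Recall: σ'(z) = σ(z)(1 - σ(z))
∂L/∂z = 0.5308

σ(-1.21) = 0.2297
σ'(-1.21) = σ(-1.21)(1 - σ(-1.21)) = 0.2297 × 0.7703 = 0.1769
∂L/∂z = ∂L/∂h · σ'(z) = 3 × 0.1769 = 0.5308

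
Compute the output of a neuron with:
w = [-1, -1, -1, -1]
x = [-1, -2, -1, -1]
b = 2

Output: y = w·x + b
y = 7

y = (-1)(-1) + (-1)(-2) + (-1)(-1) + (-1)(-1) + 2 = 7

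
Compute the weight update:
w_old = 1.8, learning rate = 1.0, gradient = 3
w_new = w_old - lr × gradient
w_new = -1.2

w_new = w - η·∂L/∂w = 1.8 - 1.0×(3) = 1.8 - (3) = -1.2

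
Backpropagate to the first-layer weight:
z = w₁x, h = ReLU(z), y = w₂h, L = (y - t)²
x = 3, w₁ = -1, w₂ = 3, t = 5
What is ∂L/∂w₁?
∂L/∂w₁ = 0

Forward pass:
z = w₁x = -1×3 = -3
h = ReLU(-3) = 0
y = w₂h = 3×0 = 0

Backward pass:
∂L/∂y = 2(y - t) = 2(0 - 5) = -10
∂y/∂h = w₂ = 3
∂h/∂z = 0 (ReLU derivative)
∂z/∂w₁ = x = 3

∂L/∂w₁ = -10 × 3 × 0 × 3 = 0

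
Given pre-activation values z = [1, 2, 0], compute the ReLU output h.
h = [1, 2, 0]

ReLU applied element-wise: max(0,1)=1, max(0,2)=2, max(0,0)=0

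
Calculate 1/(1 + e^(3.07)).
0.04436

sigmoid(-3.07) = 1/(1 + e^(3.07)) = 1/(1 + 21.54) = 0.04436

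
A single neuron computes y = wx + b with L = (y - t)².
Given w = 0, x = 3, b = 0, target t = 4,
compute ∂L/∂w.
∂L/∂w = -24

y = wx + b = (0)(3) + 0 = 0
∂L/∂y = 2(y - t) = 2(0 - 4) = -8
∂y/∂w = x = 3
∂L/∂w = ∂L/∂y · ∂y/∂w = -8 × 3 = -24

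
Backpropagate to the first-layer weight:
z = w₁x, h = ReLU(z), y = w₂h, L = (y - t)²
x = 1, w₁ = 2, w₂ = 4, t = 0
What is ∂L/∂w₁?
∂L/∂w₁ = 64

Forward pass:
z = w₁x = 2×1 = 2
h = ReLU(2) = 2
y = w₂h = 4×2 = 8

Backward pass:
∂L/∂y = 2(y - t) = 2(8 - 0) = 16
∂y/∂h = w₂ = 4
∂h/∂z = 1 (ReLU derivative)
∂z/∂w₁ = x = 1

∂L/∂w₁ = 16 × 4 × 1 × 1 = 64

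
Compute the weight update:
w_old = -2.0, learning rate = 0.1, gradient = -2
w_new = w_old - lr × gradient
w_new = -1.8

w_new = w - η·∂L/∂w = -2.0 - 0.1×(-2) = -2.0 - (-0.2) = -1.8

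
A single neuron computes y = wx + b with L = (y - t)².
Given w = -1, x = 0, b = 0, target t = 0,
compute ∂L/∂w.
∂L/∂w = 0

y = wx + b = (-1)(0) + 0 = 0
∂L/∂y = 2(y - t) = 2(0 - 0) = 0
∂y/∂w = x = 0
∂L/∂w = ∂L/∂y · ∂y/∂w = 0 × 0 = 0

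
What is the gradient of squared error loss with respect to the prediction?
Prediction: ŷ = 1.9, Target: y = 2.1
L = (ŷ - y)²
∂L/∂ŷ = -0.4

∂L/∂ŷ = 2(ŷ - y) = 2(1.9 - 2.1) = 2(-0.2) = -0.4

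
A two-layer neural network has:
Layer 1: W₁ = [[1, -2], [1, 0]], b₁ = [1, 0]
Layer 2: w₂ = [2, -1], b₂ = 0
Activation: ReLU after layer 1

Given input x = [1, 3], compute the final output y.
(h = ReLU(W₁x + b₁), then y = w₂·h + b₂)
y = -1

Layer 1 pre-activation: z₁ = [-4, 1]
After ReLU: h = [0, 1]
Layer 2 output: y = 2×0 + -1×1 + 0 = -1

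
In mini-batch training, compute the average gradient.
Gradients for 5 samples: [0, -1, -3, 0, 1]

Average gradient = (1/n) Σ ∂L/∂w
Average gradient = -0.6

Average = (1/5)(0 + -1 + -3 + 0 + 1) = -3/5 = -0.6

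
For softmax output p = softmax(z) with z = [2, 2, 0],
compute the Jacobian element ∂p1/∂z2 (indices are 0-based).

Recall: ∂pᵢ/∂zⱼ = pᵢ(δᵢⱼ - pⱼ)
∂p1/∂z2 = -0.02968

p = softmax(z) = [0.4683, 0.4683, 0.06338]
p1 = 0.4683, p2 = 0.06338

∂p1/∂z2 = -p1 × p2 = -0.4683 × 0.06338 = -0.02968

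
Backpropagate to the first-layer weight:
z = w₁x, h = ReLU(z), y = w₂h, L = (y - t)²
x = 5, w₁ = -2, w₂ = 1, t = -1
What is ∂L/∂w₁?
∂L/∂w₁ = 0

Forward pass:
z = w₁x = -2×5 = -10
h = ReLU(-10) = 0
y = w₂h = 1×0 = 0

Backward pass:
∂L/∂y = 2(y - t) = 2(0 - -1) = 2
∂y/∂h = w₂ = 1
∂h/∂z = 0 (ReLU derivative)
∂z/∂w₁ = x = 5

∂L/∂w₁ = 2 × 1 × 0 × 5 = 0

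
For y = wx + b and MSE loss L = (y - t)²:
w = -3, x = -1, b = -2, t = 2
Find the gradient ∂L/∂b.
∂L/∂b = -2

y = wx + b = (-3)(-1) + -2 = 1
∂L/∂y = 2(y - t) = 2(1 - 2) = -2
∂y/∂b = 1
∂L/∂b = ∂L/∂y · ∂y/∂b = -2 × 1 = -2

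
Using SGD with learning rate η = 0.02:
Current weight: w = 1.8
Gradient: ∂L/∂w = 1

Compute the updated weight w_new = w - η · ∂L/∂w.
w_new = 1.78

w_new = w - η·∂L/∂w = 1.8 - 0.02×(1) = 1.8 - (0.02) = 1.78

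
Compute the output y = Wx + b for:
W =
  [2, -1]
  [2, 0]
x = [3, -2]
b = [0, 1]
y = [8, 7]

Wx = [2×3 + -1×-2, 2×3 + 0×-2]
   = [8, 6]
y = Wx + b = [8 + 0, 6 + 1] = [8, 7]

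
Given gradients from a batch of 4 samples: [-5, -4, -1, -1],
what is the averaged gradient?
Average gradient = -2.75

Average = (1/4)(-5 + -4 + -1 + -1) = -11/4 = -2.75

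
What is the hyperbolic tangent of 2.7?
0.991

tanh(2.7) = (e^(2.7) - e^(-2.7))/(e^(2.7) + e^(-2.7)) = 0.991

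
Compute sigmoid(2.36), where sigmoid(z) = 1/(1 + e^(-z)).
0.9137

sigmoid(2.36) = 1/(1 + e^(-2.36)) = 1/(1 + 0.09442) = 0.9137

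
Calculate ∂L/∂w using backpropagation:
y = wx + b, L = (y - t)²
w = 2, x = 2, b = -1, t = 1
∂L/∂w = 8

y = wx + b = (2)(2) + -1 = 3
∂L/∂y = 2(y - t) = 2(3 - 1) = 4
∂y/∂w = x = 2
∂L/∂w = ∂L/∂y · ∂y/∂w = 4 × 2 = 8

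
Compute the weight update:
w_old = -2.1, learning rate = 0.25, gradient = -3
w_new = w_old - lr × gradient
w_new = -1.35

w_new = w - η·∂L/∂w = -2.1 - 0.25×(-3) = -2.1 - (-0.75) = -1.35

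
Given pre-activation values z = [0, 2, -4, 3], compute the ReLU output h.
h = [0, 2, 0, 3]

ReLU applied element-wise: max(0,0)=0, max(0,2)=2, max(0,-4)=0, max(0,3)=3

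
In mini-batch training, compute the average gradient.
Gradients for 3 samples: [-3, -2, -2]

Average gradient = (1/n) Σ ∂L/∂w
Average gradient = -2.333

Average = (1/3)(-3 + -2 + -2) = -7/3 = -2.333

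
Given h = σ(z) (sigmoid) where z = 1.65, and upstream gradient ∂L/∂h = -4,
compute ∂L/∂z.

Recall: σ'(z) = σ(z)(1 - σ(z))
∂L/∂z = -0.5406

σ(1.65) = 0.8389
σ'(1.65) = σ(1.65)(1 - σ(1.65)) = 0.8389 × 0.1611 = 0.1352
∂L/∂z = ∂L/∂h · σ'(z) = -4 × 0.1352 = -0.5406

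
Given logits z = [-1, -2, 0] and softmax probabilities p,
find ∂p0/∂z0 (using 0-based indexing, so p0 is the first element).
∂p0/∂z0 = 0.1848

p = softmax(z) = [0.2447, 0.09003, 0.6652]
p0 = 0.2447

∂p0/∂z0 = p0(1 - p0) = 0.2447 × (1 - 0.2447) = 0.1848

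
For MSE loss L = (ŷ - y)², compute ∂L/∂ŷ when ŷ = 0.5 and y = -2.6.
∂L/∂ŷ = 6.2

∂L/∂ŷ = 2(ŷ - y) = 2(0.5 - -2.6) = 2(3.1) = 6.2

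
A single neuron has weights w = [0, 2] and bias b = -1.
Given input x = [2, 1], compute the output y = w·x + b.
y = 1

y = (0)(2) + (2)(1) + -1 = 1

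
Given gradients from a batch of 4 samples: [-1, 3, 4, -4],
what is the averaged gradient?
Average gradient = 0.5

Average = (1/4)(-1 + 3 + 4 + -4) = 2/4 = 0.5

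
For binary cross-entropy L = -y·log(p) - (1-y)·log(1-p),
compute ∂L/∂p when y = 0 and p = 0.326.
∂L/∂p = 1.484

∂L/∂p = -y/p + (1-y)/(1-p) = 0 + 1/0.674 = 1.484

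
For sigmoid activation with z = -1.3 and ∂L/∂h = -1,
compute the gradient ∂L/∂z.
∂L/∂z = -0.1683

σ(-1.3) = 0.2142
σ'(-1.3) = σ(-1.3)(1 - σ(-1.3)) = 0.2142 × 0.7858 = 0.1683
∂L/∂z = ∂L/∂h · σ'(z) = -1 × 0.1683 = -0.1683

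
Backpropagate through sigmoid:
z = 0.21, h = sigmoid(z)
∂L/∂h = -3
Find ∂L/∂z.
∂L/∂z = -0.7418

σ(0.21) = 0.5523
σ'(0.21) = σ(0.21)(1 - σ(0.21)) = 0.5523 × 0.4477 = 0.2473
∂L/∂z = ∂L/∂h · σ'(z) = -3 × 0.2473 = -0.7418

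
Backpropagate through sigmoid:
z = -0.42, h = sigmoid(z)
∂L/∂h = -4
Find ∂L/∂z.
∂L/∂z = -0.9572

σ(-0.42) = 0.3965
σ'(-0.42) = σ(-0.42)(1 - σ(-0.42)) = 0.3965 × 0.6035 = 0.2393
∂L/∂z = ∂L/∂h · σ'(z) = -4 × 0.2393 = -0.9572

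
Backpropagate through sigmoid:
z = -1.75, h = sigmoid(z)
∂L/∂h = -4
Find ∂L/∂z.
∂L/∂z = -0.5045

σ(-1.75) = 0.148
σ'(-1.75) = σ(-1.75)(1 - σ(-1.75)) = 0.148 × 0.852 = 0.1261
∂L/∂z = ∂L/∂h · σ'(z) = -4 × 0.1261 = -0.5045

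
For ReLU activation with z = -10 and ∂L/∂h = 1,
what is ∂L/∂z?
∂L/∂z = 0

h = ReLU(-10) = 0
Since z < 0: ∂h/∂z = 0
∂L/∂z = ∂L/∂h · ∂h/∂z = 1 × 0 = 0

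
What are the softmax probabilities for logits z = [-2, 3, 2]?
p = [0.0049, 0.7275, 0.2676]

exp(z) = [0.1353, 20.09, 7.389]
Sum = 27.61
p = [0.0049, 0.7275, 0.2676]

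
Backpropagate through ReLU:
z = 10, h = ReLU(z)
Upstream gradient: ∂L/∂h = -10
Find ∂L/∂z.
∂L/∂z = -10

h = ReLU(10) = 10
Since z > 0: ∂h/∂z = 1
∂L/∂z = ∂L/∂h · ∂h/∂z = -10 × 1 = -10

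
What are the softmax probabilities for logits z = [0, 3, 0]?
p = [0.0453, 0.9094, 0.0453]

exp(z) = [1, 20.09, 1]
Sum = 22.09
p = [0.0453, 0.9094, 0.0453]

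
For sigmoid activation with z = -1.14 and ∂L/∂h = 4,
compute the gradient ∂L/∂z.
∂L/∂z = 0.7344

σ(-1.14) = 0.2423
σ'(-1.14) = σ(-1.14)(1 - σ(-1.14)) = 0.2423 × 0.7577 = 0.1836
∂L/∂z = ∂L/∂h · σ'(z) = 4 × 0.1836 = 0.7344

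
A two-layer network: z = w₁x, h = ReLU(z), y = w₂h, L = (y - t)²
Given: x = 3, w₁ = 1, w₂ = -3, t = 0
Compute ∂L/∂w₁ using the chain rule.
∂L/∂w₁ = 162

Forward pass:
z = w₁x = 1×3 = 3
h = ReLU(3) = 3
y = w₂h = -3×3 = -9

Backward pass:
∂L/∂y = 2(y - t) = 2(-9 - 0) = -18
∂y/∂h = w₂ = -3
∂h/∂z = 1 (ReLU derivative)
∂z/∂w₁ = x = 3

∂L/∂w₁ = -18 × -3 × 1 × 3 = 162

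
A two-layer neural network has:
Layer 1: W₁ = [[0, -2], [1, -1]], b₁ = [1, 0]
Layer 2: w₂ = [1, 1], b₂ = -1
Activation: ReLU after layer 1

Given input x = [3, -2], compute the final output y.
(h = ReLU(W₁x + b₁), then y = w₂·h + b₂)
y = 9

Layer 1 pre-activation: z₁ = [5, 5]
After ReLU: h = [5, 5]
Layer 2 output: y = 1×5 + 1×5 + -1 = 9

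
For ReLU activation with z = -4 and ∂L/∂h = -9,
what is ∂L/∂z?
∂L/∂z = 0

h = ReLU(-4) = 0
Since z < 0: ∂h/∂z = 0
∂L/∂z = ∂L/∂h · ∂h/∂z = -9 × 0 = 0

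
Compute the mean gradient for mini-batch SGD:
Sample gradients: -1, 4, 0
Average gradient = 1

Average = (1/3)(-1 + 4 + 0) = 3/3 = 1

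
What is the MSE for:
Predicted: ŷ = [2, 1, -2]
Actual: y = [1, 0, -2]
MSE = 0.6667

MSE = (1/3)((2-1)² + (1-0)² + (-2--2)²) = (1/3)(1 + 1 + 0) = 0.6667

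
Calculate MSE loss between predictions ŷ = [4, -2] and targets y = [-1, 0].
MSE = 14.5

MSE = (1/2)((4--1)² + (-2-0)²) = (1/2)(25 + 4) = 14.5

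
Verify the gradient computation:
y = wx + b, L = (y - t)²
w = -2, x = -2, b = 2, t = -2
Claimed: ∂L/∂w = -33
Incorrect

y = (-2)(-2) + 2 = 6
∂L/∂y = 2(y - t) = 2(6 - -2) = 16
∂y/∂w = x = -2
∂L/∂w = 16 × -2 = -32

Claimed value: -33
Incorrect: The correct gradient is -32.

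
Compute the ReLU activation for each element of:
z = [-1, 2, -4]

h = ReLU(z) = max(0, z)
h = [0, 2, 0]

ReLU applied element-wise: max(0,-1)=0, max(0,2)=2, max(0,-4)=0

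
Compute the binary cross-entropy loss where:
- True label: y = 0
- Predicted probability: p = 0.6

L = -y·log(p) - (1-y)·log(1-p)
L = 0.9163

L = -0·log(0.6) - 1·log(0.4) = -log(0.4) = 0.9163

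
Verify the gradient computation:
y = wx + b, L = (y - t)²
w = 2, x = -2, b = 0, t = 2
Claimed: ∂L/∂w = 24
Correct

y = (2)(-2) + 0 = -4
∂L/∂y = 2(y - t) = 2(-4 - 2) = -12
∂y/∂w = x = -2
∂L/∂w = -12 × -2 = 24

Claimed value: 24
Correct: The correct gradient is 24.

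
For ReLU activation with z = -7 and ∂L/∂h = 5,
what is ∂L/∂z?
∂L/∂z = 0

h = ReLU(-7) = 0
Since z < 0: ∂h/∂z = 0
∂L/∂z = ∂L/∂h · ∂h/∂z = 5 × 0 = 0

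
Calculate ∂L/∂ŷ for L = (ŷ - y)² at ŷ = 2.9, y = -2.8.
∂L/∂ŷ = 11.4

∂L/∂ŷ = 2(ŷ - y) = 2(2.9 - -2.8) = 2(5.7) = 11.4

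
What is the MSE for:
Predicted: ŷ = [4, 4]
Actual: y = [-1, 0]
MSE = 20.5

MSE = (1/2)((4--1)² + (4-0)²) = (1/2)(25 + 16) = 20.5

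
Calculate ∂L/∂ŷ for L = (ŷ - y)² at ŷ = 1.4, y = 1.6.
∂L/∂ŷ = -0.4

∂L/∂ŷ = 2(ŷ - y) = 2(1.4 - 1.6) = 2(-0.2) = -0.4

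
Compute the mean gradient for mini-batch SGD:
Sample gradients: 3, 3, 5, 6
Average gradient = 4.25

Average = (1/4)(3 + 3 + 5 + 6) = 17/4 = 4.25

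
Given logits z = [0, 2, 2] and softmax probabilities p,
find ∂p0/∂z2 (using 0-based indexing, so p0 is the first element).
∂p0/∂z2 = -0.02968

p = softmax(z) = [0.06338, 0.4683, 0.4683]
p0 = 0.06338, p2 = 0.4683

∂p0/∂z2 = -p0 × p2 = -0.06338 × 0.4683 = -0.02968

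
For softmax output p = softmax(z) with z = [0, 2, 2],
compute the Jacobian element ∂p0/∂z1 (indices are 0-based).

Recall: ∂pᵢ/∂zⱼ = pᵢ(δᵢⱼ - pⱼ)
∂p0/∂z1 = -0.02968

p = softmax(z) = [0.06338, 0.4683, 0.4683]
p0 = 0.06338, p1 = 0.4683

∂p0/∂z1 = -p0 × p1 = -0.06338 × 0.4683 = -0.02968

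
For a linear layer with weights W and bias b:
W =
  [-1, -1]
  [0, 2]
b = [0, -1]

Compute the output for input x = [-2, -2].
y = [4, -5]

Wx = [-1×-2 + -1×-2, 0×-2 + 2×-2]
   = [4, -4]
y = Wx + b = [4 + 0, -4 + -1] = [4, -5]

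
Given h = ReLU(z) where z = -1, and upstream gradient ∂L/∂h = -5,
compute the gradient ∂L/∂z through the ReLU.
∂L/∂z = 0

h = ReLU(-1) = 0
Since z < 0: ∂h/∂z = 0
∂L/∂z = ∂L/∂h · ∂h/∂z = -5 × 0 = 0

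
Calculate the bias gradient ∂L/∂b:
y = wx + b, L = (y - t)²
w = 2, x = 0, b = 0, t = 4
∂L/∂b = -8

y = wx + b = (2)(0) + 0 = 0
∂L/∂y = 2(y - t) = 2(0 - 4) = -8
∂y/∂b = 1
∂L/∂b = ∂L/∂y · ∂y/∂b = -8 × 1 = -8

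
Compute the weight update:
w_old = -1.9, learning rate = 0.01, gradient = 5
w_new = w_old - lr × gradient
w_new = -1.95

w_new = w - η·∂L/∂w = -1.9 - 0.01×(5) = -1.9 - (0.05) = -1.95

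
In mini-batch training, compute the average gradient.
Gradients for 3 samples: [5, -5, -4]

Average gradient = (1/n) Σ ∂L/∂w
Average gradient = -1.333

Average = (1/3)(5 + -5 + -4) = -4/3 = -1.333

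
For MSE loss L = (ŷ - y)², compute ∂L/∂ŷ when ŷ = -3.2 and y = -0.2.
∂L/∂ŷ = -6.0

∂L/∂ŷ = 2(ŷ - y) = 2(-3.2 - -0.2) = 2(-3.0) = -6.0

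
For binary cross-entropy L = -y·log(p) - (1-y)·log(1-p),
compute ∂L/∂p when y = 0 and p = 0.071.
∂L/∂p = 1.076

∂L/∂p = -y/p + (1-y)/(1-p) = 0 + 1/0.929 = 1.076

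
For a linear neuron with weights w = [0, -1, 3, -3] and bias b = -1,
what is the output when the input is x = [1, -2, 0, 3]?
y = -8

y = (0)(1) + (-1)(-2) + (3)(0) + (-3)(3) + -1 = -8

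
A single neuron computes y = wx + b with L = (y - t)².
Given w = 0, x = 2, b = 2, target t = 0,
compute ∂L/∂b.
∂L/∂b = 4

y = wx + b = (0)(2) + 2 = 2
∂L/∂y = 2(y - t) = 2(2 - 0) = 4
∂y/∂b = 1
∂L/∂b = ∂L/∂y · ∂y/∂b = 4 × 1 = 4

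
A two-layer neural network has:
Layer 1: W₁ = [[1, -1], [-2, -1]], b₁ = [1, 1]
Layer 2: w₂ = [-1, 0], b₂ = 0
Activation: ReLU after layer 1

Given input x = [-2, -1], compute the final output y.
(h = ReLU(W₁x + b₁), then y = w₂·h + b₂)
y = 0

Layer 1 pre-activation: z₁ = [0, 6]
After ReLU: h = [0, 6]
Layer 2 output: y = -1×0 + 0×6 + 0 = 0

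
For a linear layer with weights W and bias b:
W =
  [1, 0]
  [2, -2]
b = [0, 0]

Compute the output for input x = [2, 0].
y = [2, 4]

Wx = [1×2 + 0×0, 2×2 + -2×0]
   = [2, 4]
y = Wx + b = [2 + 0, 4 + 0] = [2, 4]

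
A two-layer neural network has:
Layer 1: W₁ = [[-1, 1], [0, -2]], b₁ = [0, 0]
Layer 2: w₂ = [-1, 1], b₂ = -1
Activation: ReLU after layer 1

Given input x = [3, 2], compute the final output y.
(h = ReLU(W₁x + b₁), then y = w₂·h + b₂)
y = -1

Layer 1 pre-activation: z₁ = [-1, -4]
After ReLU: h = [0, 0]
Layer 2 output: y = -1×0 + 1×0 + -1 = -1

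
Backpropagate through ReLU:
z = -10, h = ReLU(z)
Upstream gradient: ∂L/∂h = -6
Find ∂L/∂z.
∂L/∂z = 0

h = ReLU(-10) = 0
Since z < 0: ∂h/∂z = 0
∂L/∂z = ∂L/∂h · ∂h/∂z = -6 × 0 = 0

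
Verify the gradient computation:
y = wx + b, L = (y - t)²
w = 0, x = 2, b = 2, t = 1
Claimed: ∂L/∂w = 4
Correct

y = (0)(2) + 2 = 2
∂L/∂y = 2(y - t) = 2(2 - 1) = 2
∂y/∂w = x = 2
∂L/∂w = 2 × 2 = 4

Claimed value: 4
Correct: The correct gradient is 4.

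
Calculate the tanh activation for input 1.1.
0.8005

tanh(1.1) = (e^(1.1) - e^(-1.1))/(e^(1.1) + e^(-1.1)) = 0.8005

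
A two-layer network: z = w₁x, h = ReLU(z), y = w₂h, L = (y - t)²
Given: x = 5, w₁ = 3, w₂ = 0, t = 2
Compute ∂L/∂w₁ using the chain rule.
∂L/∂w₁ = 0

Forward pass:
z = w₁x = 3×5 = 15
h = ReLU(15) = 15
y = w₂h = 0×15 = 0

Backward pass:
∂L/∂y = 2(y - t) = 2(0 - 2) = -4
∂y/∂h = w₂ = 0
∂h/∂z = 1 (ReLU derivative)
∂z/∂w₁ = x = 5

∂L/∂w₁ = -4 × 0 × 1 × 5 = 0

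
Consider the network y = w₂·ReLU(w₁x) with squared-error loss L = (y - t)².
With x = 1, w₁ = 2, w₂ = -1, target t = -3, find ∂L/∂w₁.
∂L/∂w₁ = -2

Forward pass:
z = w₁x = 2×1 = 2
h = ReLU(2) = 2
y = w₂h = -1×2 = -2

Backward pass:
∂L/∂y = 2(y - t) = 2(-2 - -3) = 2
∂y/∂h = w₂ = -1
∂h/∂z = 1 (ReLU derivative)
∂z/∂w₁ = x = 1

∂L/∂w₁ = 2 × -1 × 1 × 1 = -2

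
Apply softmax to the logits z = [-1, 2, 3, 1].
p = [0.012, 0.2418, 0.6572, 0.0889]

exp(z) = [0.3679, 7.389, 20.09, 2.718]
Sum = 30.56
p = [0.012, 0.2418, 0.6572, 0.0889]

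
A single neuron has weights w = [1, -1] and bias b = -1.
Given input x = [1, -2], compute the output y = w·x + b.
y = 2

y = (1)(1) + (-1)(-2) + -1 = 2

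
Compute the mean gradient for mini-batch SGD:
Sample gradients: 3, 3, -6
Average gradient = 0

Average = (1/3)(3 + 3 + -6) = 0/3 = 0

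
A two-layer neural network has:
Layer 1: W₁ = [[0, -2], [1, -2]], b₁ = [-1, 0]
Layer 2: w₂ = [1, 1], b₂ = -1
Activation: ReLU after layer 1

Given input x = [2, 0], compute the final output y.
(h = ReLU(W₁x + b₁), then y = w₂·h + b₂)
y = 1

Layer 1 pre-activation: z₁ = [-1, 2]
After ReLU: h = [0, 2]
Layer 2 output: y = 1×0 + 1×2 + -1 = 1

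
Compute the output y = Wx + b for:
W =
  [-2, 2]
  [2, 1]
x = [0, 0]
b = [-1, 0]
y = [-1, 0]

Wx = [-2×0 + 2×0, 2×0 + 1×0]
   = [0, 0]
y = Wx + b = [0 + -1, 0 + 0] = [-1, 0]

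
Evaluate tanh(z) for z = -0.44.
-0.4136

tanh(-0.44) = (e^(-0.44) - e^(0.44))/(e^(-0.44) + e^(0.44)) = -0.4136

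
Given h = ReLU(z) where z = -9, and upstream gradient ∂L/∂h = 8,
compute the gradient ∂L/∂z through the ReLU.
∂L/∂z = 0

h = ReLU(-9) = 0
Since z < 0: ∂h/∂z = 0
∂L/∂z = ∂L/∂h · ∂h/∂z = 8 × 0 = 0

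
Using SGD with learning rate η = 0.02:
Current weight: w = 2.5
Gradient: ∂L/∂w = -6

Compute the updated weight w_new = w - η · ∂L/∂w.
w_new = 2.62

w_new = w - η·∂L/∂w = 2.5 - 0.02×(-6) = 2.5 - (-0.12) = 2.62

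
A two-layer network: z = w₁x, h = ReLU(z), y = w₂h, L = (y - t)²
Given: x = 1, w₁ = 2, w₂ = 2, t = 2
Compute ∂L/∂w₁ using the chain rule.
∂L/∂w₁ = 8

Forward pass:
z = w₁x = 2×1 = 2
h = ReLU(2) = 2
y = w₂h = 2×2 = 4

Backward pass:
∂L/∂y = 2(y - t) = 2(4 - 2) = 4
∂y/∂h = w₂ = 2
∂h/∂z = 1 (ReLU derivative)
∂z/∂w₁ = x = 1

∂L/∂w₁ = 4 × 2 × 1 × 1 = 8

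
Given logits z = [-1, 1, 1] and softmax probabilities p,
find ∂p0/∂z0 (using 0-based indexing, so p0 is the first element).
∂p0/∂z0 = 0.05936

p = softmax(z) = [0.06338, 0.4683, 0.4683]
p0 = 0.06338

∂p0/∂z0 = p0(1 - p0) = 0.06338 × (1 - 0.06338) = 0.05936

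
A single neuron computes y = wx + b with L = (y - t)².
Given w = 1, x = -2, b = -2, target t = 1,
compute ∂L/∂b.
∂L/∂b = -10

y = wx + b = (1)(-2) + -2 = -4
∂L/∂y = 2(y - t) = 2(-4 - 1) = -10
∂y/∂b = 1
∂L/∂b = ∂L/∂y · ∂y/∂b = -10 × 1 = -10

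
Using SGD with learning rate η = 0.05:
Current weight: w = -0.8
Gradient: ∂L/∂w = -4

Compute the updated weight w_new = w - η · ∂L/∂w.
w_new = -0.6

w_new = w - η·∂L/∂w = -0.8 - 0.05×(-4) = -0.8 - (-0.2) = -0.6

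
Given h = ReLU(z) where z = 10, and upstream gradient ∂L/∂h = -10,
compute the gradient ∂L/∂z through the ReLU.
∂L/∂z = -10

h = ReLU(10) = 10
Since z > 0: ∂h/∂z = 1
∂L/∂z = ∂L/∂h · ∂h/∂z = -10 × 1 = -10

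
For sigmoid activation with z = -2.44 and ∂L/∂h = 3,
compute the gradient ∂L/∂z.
∂L/∂z = 0.2212

σ(-2.44) = 0.08017
σ'(-2.44) = σ(-2.44)(1 - σ(-2.44)) = 0.08017 × 0.9198 = 0.07375
∂L/∂z = ∂L/∂h · σ'(z) = 3 × 0.07375 = 0.2212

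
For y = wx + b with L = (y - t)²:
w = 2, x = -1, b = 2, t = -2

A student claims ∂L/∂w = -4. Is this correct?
Correct

y = (2)(-1) + 2 = 0
∂L/∂y = 2(y - t) = 2(0 - -2) = 4
∂y/∂w = x = -1
∂L/∂w = 4 × -1 = -4

Claimed value: -4
Correct: The correct gradient is -4.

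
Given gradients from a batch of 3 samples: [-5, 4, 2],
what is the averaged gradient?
Average gradient = 0.3333

Average = (1/3)(-5 + 4 + 2) = 1/3 = 0.3333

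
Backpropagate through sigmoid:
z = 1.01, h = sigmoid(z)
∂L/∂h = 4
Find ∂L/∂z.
∂L/∂z = 0.7828

σ(1.01) = 0.733
σ'(1.01) = σ(1.01)(1 - σ(1.01)) = 0.733 × 0.267 = 0.1957
∂L/∂z = ∂L/∂h · σ'(z) = 4 × 0.1957 = 0.7828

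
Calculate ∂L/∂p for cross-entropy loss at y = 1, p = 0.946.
∂L/∂p = -1.057

∂L/∂p = -y/p + (1-y)/(1-p) = -1/0.946 + 0 = -1.057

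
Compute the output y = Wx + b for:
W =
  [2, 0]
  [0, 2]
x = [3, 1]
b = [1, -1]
y = [7, 1]

Wx = [2×3 + 0×1, 0×3 + 2×1]
   = [6, 2]
y = Wx + b = [6 + 1, 2 + -1] = [7, 1]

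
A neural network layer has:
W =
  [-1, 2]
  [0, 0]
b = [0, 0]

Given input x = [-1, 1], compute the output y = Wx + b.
y = [3, 0]

Wx = [-1×-1 + 2×1, 0×-1 + 0×1]
   = [3, 0]
y = Wx + b = [3 + 0, 0 + 0] = [3, 0]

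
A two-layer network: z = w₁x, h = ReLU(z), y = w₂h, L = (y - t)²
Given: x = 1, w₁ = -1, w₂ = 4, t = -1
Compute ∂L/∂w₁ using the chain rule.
∂L/∂w₁ = 0

Forward pass:
z = w₁x = -1×1 = -1
h = ReLU(-1) = 0
y = w₂h = 4×0 = 0

Backward pass:
∂L/∂y = 2(y - t) = 2(0 - -1) = 2
∂y/∂h = w₂ = 4
∂h/∂z = 0 (ReLU derivative)
∂z/∂w₁ = x = 1

∂L/∂w₁ = 2 × 4 × 0 × 1 = 0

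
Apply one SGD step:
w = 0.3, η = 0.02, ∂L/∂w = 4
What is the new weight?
w_new = 0.22

w_new = w - η·∂L/∂w = 0.3 - 0.02×(4) = 0.3 - (0.08) = 0.22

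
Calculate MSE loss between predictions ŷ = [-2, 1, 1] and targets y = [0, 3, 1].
MSE = 2.667

MSE = (1/3)((-2-0)² + (1-3)² + (1-1)²) = (1/3)(4 + 4 + 0) = 2.667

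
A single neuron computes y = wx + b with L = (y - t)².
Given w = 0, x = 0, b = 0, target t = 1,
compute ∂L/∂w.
∂L/∂w = 0

y = wx + b = (0)(0) + 0 = 0
∂L/∂y = 2(y - t) = 2(0 - 1) = -2
∂y/∂w = x = 0
∂L/∂w = ∂L/∂y · ∂y/∂w = -2 × 0 = 0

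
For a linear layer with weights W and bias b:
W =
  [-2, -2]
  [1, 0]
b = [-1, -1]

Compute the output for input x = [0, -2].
y = [3, -1]

Wx = [-2×0 + -2×-2, 1×0 + 0×-2]
   = [4, 0]
y = Wx + b = [4 + -1, 0 + -1] = [3, -1]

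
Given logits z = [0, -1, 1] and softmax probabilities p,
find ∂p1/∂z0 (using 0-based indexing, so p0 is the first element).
∂p1/∂z0 = -0.02203

p = softmax(z) = [0.2447, 0.09003, 0.6652]
p1 = 0.09003, p0 = 0.2447

∂p1/∂z0 = -p1 × p0 = -0.09003 × 0.2447 = -0.02203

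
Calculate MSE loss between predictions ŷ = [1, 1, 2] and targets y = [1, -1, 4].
MSE = 2.667

MSE = (1/3)((1-1)² + (1--1)² + (2-4)²) = (1/3)(0 + 4 + 4) = 2.667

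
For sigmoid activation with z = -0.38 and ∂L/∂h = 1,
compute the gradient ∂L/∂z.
∂L/∂z = 0.2412

σ(-0.38) = 0.4061
σ'(-0.38) = σ(-0.38)(1 - σ(-0.38)) = 0.4061 × 0.5939 = 0.2412
∂L/∂z = ∂L/∂h · σ'(z) = 1 × 0.2412 = 0.2412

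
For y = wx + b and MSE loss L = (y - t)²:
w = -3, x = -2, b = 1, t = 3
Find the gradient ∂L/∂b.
∂L/∂b = 8

y = wx + b = (-3)(-2) + 1 = 7
∂L/∂y = 2(y - t) = 2(7 - 3) = 8
∂y/∂b = 1
∂L/∂b = ∂L/∂y · ∂y/∂b = 8 × 1 = 8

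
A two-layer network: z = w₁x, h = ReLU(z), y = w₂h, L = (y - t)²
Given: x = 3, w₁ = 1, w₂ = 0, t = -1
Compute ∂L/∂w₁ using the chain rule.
∂L/∂w₁ = 0

Forward pass:
z = w₁x = 1×3 = 3
h = ReLU(3) = 3
y = w₂h = 0×3 = 0

Backward pass:
∂L/∂y = 2(y - t) = 2(0 - -1) = 2
∂y/∂h = w₂ = 0
∂h/∂z = 1 (ReLU derivative)
∂z/∂w₁ = x = 3

∂L/∂w₁ = 2 × 0 × 1 × 3 = 0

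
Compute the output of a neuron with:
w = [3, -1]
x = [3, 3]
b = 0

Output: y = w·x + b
y = 6

y = (3)(3) + (-1)(3) + 0 = 6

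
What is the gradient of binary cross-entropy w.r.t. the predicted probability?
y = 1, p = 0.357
∂L/∂p = -2.801

∂L/∂p = -y/p + (1-y)/(1-p) = -1/0.357 + 0 = -2.801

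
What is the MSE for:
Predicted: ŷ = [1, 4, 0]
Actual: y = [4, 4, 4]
MSE = 8.333

MSE = (1/3)((1-4)² + (4-4)² + (0-4)²) = (1/3)(9 + 0 + 16) = 8.333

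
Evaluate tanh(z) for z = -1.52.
-0.9087

tanh(-1.52) = (e^(-1.52) - e^(1.52))/(e^(-1.52) + e^(1.52)) = -0.9087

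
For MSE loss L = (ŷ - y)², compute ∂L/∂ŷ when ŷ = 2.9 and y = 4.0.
∂L/∂ŷ = -2.2

∂L/∂ŷ = 2(ŷ - y) = 2(2.9 - 4.0) = 2(-1.1) = -2.2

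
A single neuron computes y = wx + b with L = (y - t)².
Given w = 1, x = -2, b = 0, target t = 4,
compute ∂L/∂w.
∂L/∂w = 24

y = wx + b = (1)(-2) + 0 = -2
∂L/∂y = 2(y - t) = 2(-2 - 4) = -12
∂y/∂w = x = -2
∂L/∂w = ∂L/∂y · ∂y/∂w = -12 × -2 = 24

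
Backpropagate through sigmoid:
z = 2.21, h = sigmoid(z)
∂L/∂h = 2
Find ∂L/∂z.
∂L/∂z = 0.1782

σ(2.21) = 0.9011
σ'(2.21) = σ(2.21)(1 - σ(2.21)) = 0.9011 × 0.09886 = 0.08908
∂L/∂z = ∂L/∂h · σ'(z) = 2 × 0.08908 = 0.1782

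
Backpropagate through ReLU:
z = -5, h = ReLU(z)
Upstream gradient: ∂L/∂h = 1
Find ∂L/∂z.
∂L/∂z = 0

h = ReLU(-5) = 0
Since z < 0: ∂h/∂z = 0
∂L/∂z = ∂L/∂h · ∂h/∂z = 1 × 0 = 0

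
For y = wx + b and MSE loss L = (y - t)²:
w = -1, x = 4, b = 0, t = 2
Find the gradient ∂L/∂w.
∂L/∂w = -48

y = wx + b = (-1)(4) + 0 = -4
∂L/∂y = 2(y - t) = 2(-4 - 2) = -12
∂y/∂w = x = 4
∂L/∂w = ∂L/∂y · ∂y/∂w = -12 × 4 = -48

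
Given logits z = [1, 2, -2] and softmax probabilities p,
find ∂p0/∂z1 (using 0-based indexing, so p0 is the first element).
∂p0/∂z1 = -0.1915

p = softmax(z) = [0.2654, 0.7214, 0.01321]
p0 = 0.2654, p1 = 0.7214

∂p0/∂z1 = -p0 × p1 = -0.2654 × 0.7214 = -0.1915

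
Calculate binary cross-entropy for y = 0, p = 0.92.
L = 2.526

L = -0·log(0.92) - 1·log(0.08) = -log(0.08) = 2.526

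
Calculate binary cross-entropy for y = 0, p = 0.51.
L = 0.7133

L = -0·log(0.51) - 1·log(0.49) = -log(0.49) = 0.7133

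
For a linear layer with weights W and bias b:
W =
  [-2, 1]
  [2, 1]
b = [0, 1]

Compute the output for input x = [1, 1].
y = [-1, 4]

Wx = [-2×1 + 1×1, 2×1 + 1×1]
   = [-1, 3]
y = Wx + b = [-1 + 0, 3 + 1] = [-1, 4]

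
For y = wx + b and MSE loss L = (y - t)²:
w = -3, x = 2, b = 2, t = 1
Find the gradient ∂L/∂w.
∂L/∂w = -20

y = wx + b = (-3)(2) + 2 = -4
∂L/∂y = 2(y - t) = 2(-4 - 1) = -10
∂y/∂w = x = 2
∂L/∂w = ∂L/∂y · ∂y/∂w = -10 × 2 = -20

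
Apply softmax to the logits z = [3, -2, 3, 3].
p = [0.3326, 0.0022, 0.3326, 0.3326]

exp(z) = [20.09, 0.1353, 20.09, 20.09]
Sum = 60.39
p = [0.3326, 0.0022, 0.3326, 0.3326]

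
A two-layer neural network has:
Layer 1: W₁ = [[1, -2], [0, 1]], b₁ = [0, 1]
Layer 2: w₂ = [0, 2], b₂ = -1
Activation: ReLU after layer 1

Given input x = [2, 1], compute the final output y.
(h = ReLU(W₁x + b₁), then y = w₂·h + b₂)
y = 3

Layer 1 pre-activation: z₁ = [0, 2]
After ReLU: h = [0, 2]
Layer 2 output: y = 0×0 + 2×2 + -1 = 3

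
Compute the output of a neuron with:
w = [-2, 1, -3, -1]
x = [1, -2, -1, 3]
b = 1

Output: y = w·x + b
y = -3

y = (-2)(1) + (1)(-2) + (-3)(-1) + (-1)(3) + 1 = -3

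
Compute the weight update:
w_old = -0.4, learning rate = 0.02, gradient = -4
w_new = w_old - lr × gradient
w_new = -0.32

w_new = w - η·∂L/∂w = -0.4 - 0.02×(-4) = -0.4 - (-0.08) = -0.32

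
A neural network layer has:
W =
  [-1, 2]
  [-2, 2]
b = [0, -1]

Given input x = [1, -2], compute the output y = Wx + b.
y = [-5, -7]

Wx = [-1×1 + 2×-2, -2×1 + 2×-2]
   = [-5, -6]
y = Wx + b = [-5 + 0, -6 + -1] = [-5, -7]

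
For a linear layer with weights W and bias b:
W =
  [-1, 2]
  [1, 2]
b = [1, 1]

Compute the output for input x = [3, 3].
y = [4, 10]

Wx = [-1×3 + 2×3, 1×3 + 2×3]
   = [3, 9]
y = Wx + b = [3 + 1, 9 + 1] = [4, 10]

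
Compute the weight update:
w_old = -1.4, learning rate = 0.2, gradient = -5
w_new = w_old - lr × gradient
w_new = -0.4

w_new = w - η·∂L/∂w = -1.4 - 0.2×(-5) = -1.4 - (-1) = -0.4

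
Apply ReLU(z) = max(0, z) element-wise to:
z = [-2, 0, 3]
h = [0, 0, 3]

ReLU applied element-wise: max(0,-2)=0, max(0,0)=0, max(0,3)=3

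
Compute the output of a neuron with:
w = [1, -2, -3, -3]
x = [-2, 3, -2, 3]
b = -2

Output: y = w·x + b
y = -13

y = (1)(-2) + (-2)(3) + (-3)(-2) + (-3)(3) + -2 = -13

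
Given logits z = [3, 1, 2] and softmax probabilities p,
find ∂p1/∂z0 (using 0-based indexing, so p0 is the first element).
∂p1/∂z0 = -0.05989

p = softmax(z) = [0.6652, 0.09003, 0.2447]
p1 = 0.09003, p0 = 0.6652

∂p1/∂z0 = -p1 × p0 = -0.09003 × 0.6652 = -0.05989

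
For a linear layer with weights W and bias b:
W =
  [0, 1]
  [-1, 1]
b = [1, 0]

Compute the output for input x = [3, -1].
y = [0, -4]

Wx = [0×3 + 1×-1, -1×3 + 1×-1]
   = [-1, -4]
y = Wx + b = [-1 + 1, -4 + 0] = [0, -4]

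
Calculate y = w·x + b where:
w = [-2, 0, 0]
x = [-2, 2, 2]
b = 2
y = 6

y = (-2)(-2) + (0)(2) + (0)(2) + 2 = 6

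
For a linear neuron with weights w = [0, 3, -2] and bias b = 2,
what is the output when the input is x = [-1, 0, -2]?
y = 6

y = (0)(-1) + (3)(0) + (-2)(-2) + 2 = 6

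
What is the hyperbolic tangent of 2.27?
0.9789

tanh(2.27) = (e^(2.27) - e^(-2.27))/(e^(2.27) + e^(-2.27)) = 0.9789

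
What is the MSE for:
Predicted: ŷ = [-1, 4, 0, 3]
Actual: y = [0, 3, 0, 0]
MSE = 2.75

MSE = (1/4)((-1-0)² + (4-3)² + (0-0)² + (3-0)²) = (1/4)(1 + 1 + 0 + 9) = 2.75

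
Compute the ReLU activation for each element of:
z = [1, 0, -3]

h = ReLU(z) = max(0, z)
h = [1, 0, 0]

ReLU applied element-wise: max(0,1)=1, max(0,0)=0, max(0,-3)=0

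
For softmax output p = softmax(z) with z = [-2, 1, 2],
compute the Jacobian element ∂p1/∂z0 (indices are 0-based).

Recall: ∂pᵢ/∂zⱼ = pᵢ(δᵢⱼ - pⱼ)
∂p1/∂z0 = -0.003507

p = softmax(z) = [0.01321, 0.2654, 0.7214]
p1 = 0.2654, p0 = 0.01321

∂p1/∂z0 = -p1 × p0 = -0.2654 × 0.01321 = -0.003507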